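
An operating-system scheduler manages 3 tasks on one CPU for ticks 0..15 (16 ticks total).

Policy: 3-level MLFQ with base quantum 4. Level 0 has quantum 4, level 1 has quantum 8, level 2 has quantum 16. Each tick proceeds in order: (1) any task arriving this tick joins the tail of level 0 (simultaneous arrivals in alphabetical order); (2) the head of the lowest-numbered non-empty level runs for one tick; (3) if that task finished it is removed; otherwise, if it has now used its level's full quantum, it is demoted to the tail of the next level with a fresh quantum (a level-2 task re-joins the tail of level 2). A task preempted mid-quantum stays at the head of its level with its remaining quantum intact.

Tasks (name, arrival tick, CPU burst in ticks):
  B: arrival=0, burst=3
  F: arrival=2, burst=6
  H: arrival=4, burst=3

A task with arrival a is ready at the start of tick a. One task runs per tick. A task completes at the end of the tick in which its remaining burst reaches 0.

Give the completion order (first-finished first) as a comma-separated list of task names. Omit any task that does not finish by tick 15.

completion order = B, H, F

t=0: L0/L1/L2 = B/-/- → run B
t=1: L0/L1/L2 = B/-/- → run B
t=2: L0/L1/L2 = BF/-/- → run B
t=3: L0/L1/L2 = F/-/- → run F
t=4: L0/L1/L2 = FH/-/- → run F
t=5: L0/L1/L2 = FH/-/- → run F
t=6: L0/L1/L2 = FH/-/- → run F
t=7: L0/L1/L2 = H/F/- → run H
t=8: L0/L1/L2 = H/F/- → run H
t=9: L0/L1/L2 = H/F/- → run H
t=10: L0/L1/L2 = -/F/- → run F
t=11: L0/L1/L2 = -/F/- → run F
t=12: (idle)
t=13: (idle)
t=14: (idle)
t=15: (idle)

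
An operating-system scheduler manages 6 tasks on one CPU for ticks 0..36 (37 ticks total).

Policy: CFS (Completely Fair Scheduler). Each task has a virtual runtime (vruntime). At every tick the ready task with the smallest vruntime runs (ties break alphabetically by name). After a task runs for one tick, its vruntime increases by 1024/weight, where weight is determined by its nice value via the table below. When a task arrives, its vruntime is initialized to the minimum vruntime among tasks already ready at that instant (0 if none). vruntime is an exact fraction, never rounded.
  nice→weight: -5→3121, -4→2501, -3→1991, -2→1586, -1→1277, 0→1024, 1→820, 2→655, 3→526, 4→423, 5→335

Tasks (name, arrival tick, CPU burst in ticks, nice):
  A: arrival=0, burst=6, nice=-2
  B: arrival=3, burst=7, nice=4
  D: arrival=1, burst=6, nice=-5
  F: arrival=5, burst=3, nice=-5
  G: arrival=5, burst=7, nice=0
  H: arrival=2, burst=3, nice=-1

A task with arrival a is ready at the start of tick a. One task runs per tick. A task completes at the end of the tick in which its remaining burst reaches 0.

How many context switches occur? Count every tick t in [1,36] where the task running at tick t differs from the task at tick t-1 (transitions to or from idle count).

context switches = 26

t=0: vr[A=0] → run A
t=1: vr[A=512/793 D=512/793] → run A
t=2: vr[A=1024/793 D=512/793 H=512/793] → run D
t=3: vr[A=1024/793 B=512/793 D=2409984/2474953 H=512/793] → run B
t=4: vr[A=1024/793 B=1028608/335439 D=2409984/2474953 H=512/793] → run H
t=5: vr[A=1024/793 B=1028608/335439 D=2409984/2474953 F=2409984/2474953 G=2409984/2474953 H=1465856/1012661] → run D
t=6: vr[A=1024/793 B=1028608/335439 D=3222016/2474953 F=2409984/2474953 G=2409984/2474953 H=1465856/1012661] → run F
t=7: vr[A=1024/793 B=1028608/335439 D=3222016/2474953 F=3222016/2474953 G=2409984/2474953 H=1465856/1012661] → run G
t=8: vr[A=1024/793 B=1028608/335439 D=3222016/2474953 F=3222016/2474953 G=4884937/2474953 H=1465856/1012661] → run A
t=9: vr[A=1536/793 B=1028608/335439 D=3222016/2474953 F=3222016/2474953 G=4884937/2474953 H=1465856/1012661] → run D
t=10: vr[A=1536/793 B=1028608/335439 D=4034048/2474953 F=3222016/2474953 G=4884937/2474953 H=1465856/1012661] → run F
t=11: vr[A=1536/793 B=1028608/335439 D=4034048/2474953 F=4034048/2474953 G=4884937/2474953 H=1465856/1012661] → run H
t=12: vr[A=1536/793 B=1028608/335439 D=4034048/2474953 F=4034048/2474953 G=4884937/2474953 H=2277888/1012661] → run D
t=13: vr[A=1536/793 B=1028608/335439 D=4846080/2474953 F=4034048/2474953 G=4884937/2474953 H=2277888/1012661] → run F
t=14: vr[A=1536/793 B=1028608/335439 D=4846080/2474953 G=4884937/2474953 H=2277888/1012661] → run A
t=15: vr[A=2048/793 B=1028608/335439 D=4846080/2474953 G=4884937/2474953 H=2277888/1012661] → run D
t=16: vr[A=2048/793 B=1028608/335439 D=5658112/2474953 G=4884937/2474953 H=2277888/1012661] → run G
t=17: vr[A=2048/793 B=1028608/335439 D=5658112/2474953 G=7359890/2474953 H=2277888/1012661] → run H
t=18: vr[A=2048/793 B=1028608/335439 D=5658112/2474953 G=7359890/2474953] → run D
t=19: vr[A=2048/793 B=1028608/335439 G=7359890/2474953] → run A
t=20: vr[A=2560/793 B=1028608/335439 G=7359890/2474953] → run G
t=21: vr[A=2560/793 B=1028608/335439 G=9834843/2474953] → run B
t=22: vr[A=2560/793 B=1840640/335439 G=9834843/2474953] → run A
t=23: vr[B=1840640/335439 G=9834843/2474953] → run G
t=24: vr[B=1840640/335439 G=12309796/2474953] → run G
t=25: vr[B=1840640/335439 G=14784749/2474953] → run B
t=26: vr[B=884224/111813 G=14784749/2474953] → run G
t=27: vr[B=884224/111813 G=17259702/2474953] → run G
t=28: vr[B=884224/111813] → run B
t=29: vr[B=3464704/335439] → run B
t=30: vr[B=4276736/335439] → run B
t=31: vr[B=1696256/111813] → run B
t=32: (idle)
t=33: (idle)
t=34: (idle)
t=35: (idle)
t=36: (idle)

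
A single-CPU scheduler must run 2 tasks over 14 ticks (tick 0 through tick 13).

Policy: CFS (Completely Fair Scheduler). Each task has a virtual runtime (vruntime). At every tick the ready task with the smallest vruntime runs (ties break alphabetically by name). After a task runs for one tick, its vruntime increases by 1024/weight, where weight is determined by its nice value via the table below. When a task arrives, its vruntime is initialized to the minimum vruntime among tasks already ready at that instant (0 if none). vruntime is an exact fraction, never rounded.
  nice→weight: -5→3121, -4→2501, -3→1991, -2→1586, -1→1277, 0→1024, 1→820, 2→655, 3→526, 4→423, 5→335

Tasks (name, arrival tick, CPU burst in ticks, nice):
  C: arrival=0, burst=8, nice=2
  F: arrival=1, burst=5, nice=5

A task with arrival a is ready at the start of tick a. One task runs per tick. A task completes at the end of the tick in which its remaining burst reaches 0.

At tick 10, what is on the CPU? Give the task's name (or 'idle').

t=0: vr[C=0] → run C
t=1: vr[C=1024/655 F=1024/655] → run C
t=2: vr[C=2048/655 F=1024/655] → run F
t=3: vr[C=2048/655 F=202752/43885] → run C
t=4: vr[C=3072/655 F=202752/43885] → run F
t=5: vr[C=3072/655 F=336896/43885] → run C
t=6: vr[C=4096/655 F=336896/43885] → run C
t=7: vr[C=1024/131 F=336896/43885] → run F
t=8: vr[C=1024/131 F=94208/8777] → run C
t=9: vr[C=6144/655 F=94208/8777] → run C
t=10: vr[C=7168/655 F=94208/8777] → run F
t=11: vr[C=7168/655 F=605184/43885] → run C
t=12: vr[F=605184/43885] → run F
t=13: (idle)

running at tick 10 = F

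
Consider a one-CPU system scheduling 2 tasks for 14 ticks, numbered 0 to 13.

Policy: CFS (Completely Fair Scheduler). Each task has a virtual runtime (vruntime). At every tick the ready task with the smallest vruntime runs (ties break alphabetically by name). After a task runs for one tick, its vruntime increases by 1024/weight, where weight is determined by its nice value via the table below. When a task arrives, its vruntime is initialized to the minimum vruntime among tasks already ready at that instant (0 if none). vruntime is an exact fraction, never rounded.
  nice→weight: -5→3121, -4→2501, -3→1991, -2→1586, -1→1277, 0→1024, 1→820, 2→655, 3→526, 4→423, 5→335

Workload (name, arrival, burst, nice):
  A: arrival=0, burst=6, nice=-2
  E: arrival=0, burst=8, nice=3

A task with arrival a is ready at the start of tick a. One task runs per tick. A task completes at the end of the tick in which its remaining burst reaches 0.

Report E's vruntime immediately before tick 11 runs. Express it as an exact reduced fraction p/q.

vruntime(E, start of tick 11) = 2560/263

t=0: vr[A=0 E=0] → run A
t=1: vr[A=512/793 E=0] → run E
t=2: vr[A=512/793 E=512/263] → run A
t=3: vr[A=1024/793 E=512/263] → run A
t=4: vr[A=1536/793 E=512/263] → run A
t=5: vr[A=2048/793 E=512/263] → run E
t=6: vr[A=2048/793 E=1024/263] → run A
t=7: vr[A=2560/793 E=1024/263] → run A
t=8: vr[E=1024/263] → run E
t=9: vr[E=1536/263] → run E
t=10: vr[E=2048/263] → run E
t=11: vr[E=2560/263] → run E
t=12: vr[E=3072/263] → run E
t=13: vr[E=3584/263] → run E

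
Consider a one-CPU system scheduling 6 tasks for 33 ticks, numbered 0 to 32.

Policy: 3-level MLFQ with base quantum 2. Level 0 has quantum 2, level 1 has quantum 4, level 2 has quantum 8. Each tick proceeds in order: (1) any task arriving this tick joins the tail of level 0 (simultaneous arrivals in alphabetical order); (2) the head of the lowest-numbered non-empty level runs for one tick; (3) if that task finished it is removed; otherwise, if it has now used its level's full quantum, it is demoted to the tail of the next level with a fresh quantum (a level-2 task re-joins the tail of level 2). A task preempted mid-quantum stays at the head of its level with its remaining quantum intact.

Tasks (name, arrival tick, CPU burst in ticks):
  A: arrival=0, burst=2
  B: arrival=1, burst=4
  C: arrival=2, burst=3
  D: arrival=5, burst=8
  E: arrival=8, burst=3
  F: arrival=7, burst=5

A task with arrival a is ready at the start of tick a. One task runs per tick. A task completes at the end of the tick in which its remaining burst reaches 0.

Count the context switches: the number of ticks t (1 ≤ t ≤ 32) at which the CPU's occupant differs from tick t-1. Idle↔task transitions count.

t=0: L0/L1/L2 = A/-/- → run A
t=1: L0/L1/L2 = AB/-/- → run A
t=2: L0/L1/L2 = BC/-/- → run B
t=3: L0/L1/L2 = BC/-/- → run B
t=4: L0/L1/L2 = C/B/- → run C
t=5: L0/L1/L2 = CD/B/- → run C
t=6: L0/L1/L2 = D/BC/- → run D
t=7: L0/L1/L2 = DF/BC/- → run D
t=8: L0/L1/L2 = FE/BCD/- → run F
t=9: L0/L1/L2 = FE/BCD/- → run F
t=10: L0/L1/L2 = E/BCDF/- → run E
t=11: L0/L1/L2 = E/BCDF/- → run E
t=12: L0/L1/L2 = -/BCDFE/- → run B
t=13: L0/L1/L2 = -/BCDFE/- → run B
t=14: L0/L1/L2 = -/CDFE/- → run C
t=15: L0/L1/L2 = -/DFE/- → run D
t=16: L0/L1/L2 = -/DFE/- → run D
t=17: L0/L1/L2 = -/DFE/- → run D
t=18: L0/L1/L2 = -/DFE/- → run D
t=19: L0/L1/L2 = -/FE/D → run F
t=20: L0/L1/L2 = -/FE/D → run F
t=21: L0/L1/L2 = -/FE/D → run F
t=22: L0/L1/L2 = -/E/D → run E
t=23: L0/L1/L2 = -/-/D → run D
t=24: L0/L1/L2 = -/-/D → run D
t=25: (idle)
t=26: (idle)
t=27: (idle)
t=28: (idle)
t=29: (idle)
t=30: (idle)
t=31: (idle)
t=32: (idle)

context switches = 12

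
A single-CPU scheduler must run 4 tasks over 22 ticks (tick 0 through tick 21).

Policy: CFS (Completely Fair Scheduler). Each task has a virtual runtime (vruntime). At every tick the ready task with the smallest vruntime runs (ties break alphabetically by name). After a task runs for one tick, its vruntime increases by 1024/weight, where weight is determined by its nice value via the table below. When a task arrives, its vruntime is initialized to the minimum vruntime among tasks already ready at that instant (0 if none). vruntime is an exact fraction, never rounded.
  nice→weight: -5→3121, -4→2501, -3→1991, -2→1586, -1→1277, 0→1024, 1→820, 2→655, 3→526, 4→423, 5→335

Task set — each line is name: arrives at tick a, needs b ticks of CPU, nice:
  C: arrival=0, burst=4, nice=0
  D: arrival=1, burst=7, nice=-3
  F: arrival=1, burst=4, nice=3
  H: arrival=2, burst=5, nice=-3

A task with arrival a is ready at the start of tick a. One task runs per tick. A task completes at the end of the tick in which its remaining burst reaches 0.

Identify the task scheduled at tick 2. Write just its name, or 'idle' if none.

t=0: vr[C=0] → run C
t=1: vr[C=1 D=1 F=1] → run C
t=2: vr[C=2 D=1 F=1 H=1] → run D
t=3: vr[C=2 D=3015/1991 F=1 H=1] → run F
t=4: vr[C=2 D=3015/1991 F=775/263 H=1] → run H
t=5: vr[C=2 D=3015/1991 F=775/263 H=3015/1991] → run D
t=6: vr[C=2 D=4039/1991 F=775/263 H=3015/1991] → run H
t=7: vr[C=2 D=4039/1991 F=775/263 H=4039/1991] → run C
t=8: vr[C=3 D=4039/1991 F=775/263 H=4039/1991] → run D
t=9: vr[C=3 D=5063/1991 F=775/263 H=4039/1991] → run H
t=10: vr[C=3 D=5063/1991 F=775/263 H=5063/1991] → run D
t=11: vr[C=3 D=6087/1991 F=775/263 H=5063/1991] → run H
t=12: vr[C=3 D=6087/1991 F=775/263 H=6087/1991] → run F
t=13: vr[C=3 D=6087/1991 F=1287/263 H=6087/1991] → run C
t=14: vr[D=6087/1991 F=1287/263 H=6087/1991] → run D
t=15: vr[D=7111/1991 F=1287/263 H=6087/1991] → run H
t=16: vr[D=7111/1991 F=1287/263] → run D
t=17: vr[D=8135/1991 F=1287/263] → run D
t=18: vr[F=1287/263] → run F
t=19: vr[F=1799/263] → run F
t=20: (idle)
t=21: (idle)

running at tick 2 = D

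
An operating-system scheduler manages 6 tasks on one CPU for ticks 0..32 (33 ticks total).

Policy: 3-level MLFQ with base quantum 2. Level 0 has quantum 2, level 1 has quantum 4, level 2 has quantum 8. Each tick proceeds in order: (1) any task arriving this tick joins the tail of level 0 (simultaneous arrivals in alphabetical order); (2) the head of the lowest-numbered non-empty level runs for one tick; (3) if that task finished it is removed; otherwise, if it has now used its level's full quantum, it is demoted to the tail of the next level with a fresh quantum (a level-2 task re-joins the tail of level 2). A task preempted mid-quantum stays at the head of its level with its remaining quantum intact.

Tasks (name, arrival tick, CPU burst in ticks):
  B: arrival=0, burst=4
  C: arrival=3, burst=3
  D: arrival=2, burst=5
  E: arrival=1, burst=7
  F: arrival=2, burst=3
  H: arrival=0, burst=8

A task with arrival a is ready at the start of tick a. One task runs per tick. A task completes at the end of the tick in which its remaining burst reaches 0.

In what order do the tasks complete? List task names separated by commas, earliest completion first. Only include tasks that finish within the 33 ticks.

completion order = B, D, F, C, H, E

t=0: L0/L1/L2 = BH/-/- → run B
t=1: L0/L1/L2 = BHE/-/- → run B
t=2: L0/L1/L2 = HEDF/B/- → run H
t=3: L0/L1/L2 = HEDFC/B/- → run H
t=4: L0/L1/L2 = EDFC/BH/- → run E
t=5: L0/L1/L2 = EDFC/BH/- → run E
t=6: L0/L1/L2 = DFC/BHE/- → run D
t=7: L0/L1/L2 = DFC/BHE/- → run D
t=8: L0/L1/L2 = FC/BHED/- → run F
t=9: L0/L1/L2 = FC/BHED/- → run F
t=10: L0/L1/L2 = C/BHEDF/- → run C
t=11: L0/L1/L2 = C/BHEDF/- → run C
t=12: L0/L1/L2 = -/BHEDFC/- → run B
t=13: L0/L1/L2 = -/BHEDFC/- → run B
t=14: L0/L1/L2 = -/HEDFC/- → run H
t=15: L0/L1/L2 = -/HEDFC/- → run H
t=16: L0/L1/L2 = -/HEDFC/- → run H
t=17: L0/L1/L2 = -/HEDFC/- → run H
t=18: L0/L1/L2 = -/EDFC/H → run E
t=19: L0/L1/L2 = -/EDFC/H → run E
t=20: L0/L1/L2 = -/EDFC/H → run E
t=21: L0/L1/L2 = -/EDFC/H → run E
t=22: L0/L1/L2 = -/DFC/HE → run D
t=23: L0/L1/L2 = -/DFC/HE → run D
t=24: L0/L1/L2 = -/DFC/HE → run D
t=25: L0/L1/L2 = -/FC/HE → run F
t=26: L0/L1/L2 = -/C/HE → run C
t=27: L0/L1/L2 = -/-/HE → run H
t=28: L0/L1/L2 = -/-/HE → run H
t=29: L0/L1/L2 = -/-/E → run E
t=30: (idle)
t=31: (idle)
t=32: (idle)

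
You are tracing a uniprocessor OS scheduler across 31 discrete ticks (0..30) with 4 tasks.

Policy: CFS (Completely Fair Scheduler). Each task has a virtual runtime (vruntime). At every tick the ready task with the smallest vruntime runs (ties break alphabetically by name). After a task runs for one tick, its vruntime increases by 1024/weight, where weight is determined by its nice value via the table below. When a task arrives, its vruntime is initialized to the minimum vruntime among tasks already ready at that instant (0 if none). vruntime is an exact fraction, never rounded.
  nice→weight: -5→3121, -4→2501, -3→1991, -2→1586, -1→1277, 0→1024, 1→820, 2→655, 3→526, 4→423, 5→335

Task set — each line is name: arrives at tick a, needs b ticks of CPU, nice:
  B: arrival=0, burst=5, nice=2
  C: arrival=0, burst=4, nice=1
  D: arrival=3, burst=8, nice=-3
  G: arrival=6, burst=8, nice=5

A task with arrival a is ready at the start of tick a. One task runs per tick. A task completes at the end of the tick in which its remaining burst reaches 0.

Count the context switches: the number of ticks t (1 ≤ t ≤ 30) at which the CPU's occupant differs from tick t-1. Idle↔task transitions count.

context switches = 16

t=0: vr[B=0 C=0] → run B
t=1: vr[B=1024/655 C=0] → run C
t=2: vr[B=1024/655 C=256/205] → run C
t=3: vr[B=1024/655 C=512/205 D=1024/655] → run B
t=4: vr[B=2048/655 C=512/205 D=1024/655] → run D
t=5: vr[B=2048/655 C=512/205 D=2709504/1304105] → run D
t=6: vr[B=2048/655 C=512/205 D=3380224/1304105 G=512/205] → run C
t=7: vr[B=2048/655 C=768/205 D=3380224/1304105 G=512/205] → run G
t=8: vr[B=2048/655 C=768/205 D=3380224/1304105 G=76288/13735] → run D
t=9: vr[B=2048/655 C=768/205 D=4050944/1304105 G=76288/13735] → run D
t=10: vr[B=2048/655 C=768/205 D=4721664/1304105 G=76288/13735] → run B
t=11: vr[B=3072/655 C=768/205 D=4721664/1304105 G=76288/13735] → run D
t=12: vr[B=3072/655 C=768/205 D=5392384/1304105 G=76288/13735] → run C
t=13: vr[B=3072/655 D=5392384/1304105 G=76288/13735] → run D
t=14: vr[B=3072/655 D=6063104/1304105 G=76288/13735] → run D
t=15: vr[B=3072/655 D=6733824/1304105 G=76288/13735] → run B
t=16: vr[B=4096/655 D=6733824/1304105 G=76288/13735] → run D
t=17: vr[B=4096/655 G=76288/13735] → run G
t=18: vr[B=4096/655 G=118272/13735] → run B
t=19: vr[G=118272/13735] → run G
t=20: vr[G=160256/13735] → run G
t=21: vr[G=40448/2747] → run G
t=22: vr[G=244224/13735] → run G
t=23: vr[G=286208/13735] → run G
t=24: vr[G=328192/13735] → run G
t=25: (idle)
t=26: (idle)
t=27: (idle)
t=28: (idle)
t=29: (idle)
t=30: (idle)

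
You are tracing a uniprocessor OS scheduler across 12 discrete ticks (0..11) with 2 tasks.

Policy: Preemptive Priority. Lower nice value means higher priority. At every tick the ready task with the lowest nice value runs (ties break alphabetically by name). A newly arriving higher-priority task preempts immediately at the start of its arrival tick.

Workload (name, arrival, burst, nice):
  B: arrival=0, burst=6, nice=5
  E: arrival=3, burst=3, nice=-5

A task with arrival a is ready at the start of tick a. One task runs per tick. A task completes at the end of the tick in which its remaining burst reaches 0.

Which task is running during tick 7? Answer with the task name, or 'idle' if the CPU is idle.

running at tick 7 = B

t=0: ready={B} → run B
t=1: ready={B} → run B
t=2: ready={B} → run B
t=3: ready={B,E} → run E
t=4: ready={B,E} → run E
t=5: ready={B,E} → run E
t=6: ready={B} → run B
t=7: ready={B} → run B
t=8: ready={B} → run B
t=9: (idle)
t=10: (idle)
t=11: (idle)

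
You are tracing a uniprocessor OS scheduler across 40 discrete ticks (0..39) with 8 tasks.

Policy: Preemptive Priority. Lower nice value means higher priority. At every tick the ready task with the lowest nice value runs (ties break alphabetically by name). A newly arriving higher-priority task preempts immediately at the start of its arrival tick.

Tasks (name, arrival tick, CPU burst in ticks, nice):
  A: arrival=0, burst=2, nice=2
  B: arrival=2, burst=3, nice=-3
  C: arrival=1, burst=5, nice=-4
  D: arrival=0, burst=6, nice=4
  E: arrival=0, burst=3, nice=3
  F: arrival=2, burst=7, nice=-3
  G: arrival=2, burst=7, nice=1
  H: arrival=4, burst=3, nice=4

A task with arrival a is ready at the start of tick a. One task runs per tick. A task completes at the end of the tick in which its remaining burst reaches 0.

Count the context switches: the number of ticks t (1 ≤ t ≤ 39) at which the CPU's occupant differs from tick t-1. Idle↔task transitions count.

t=0: ready={A,D,E} → run A
t=1: ready={A,C,D,E} → run C
t=2: ready={A,B,C,D,E,F,G} → run C
t=3: ready={A,B,C,D,E,F,G} → run C
t=4: ready={A,B,C,D,E,F,G,H} → run C
t=5: ready={A,B,C,D,E,F,G,H} → run C
t=6: ready={A,B,D,E,F,G,H} → run B
t=7: ready={A,B,D,E,F,G,H} → run B
t=8: ready={A,B,D,E,F,G,H} → run B
t=9: ready={A,D,E,F,G,H} → run F
t=10: ready={A,D,E,F,G,H} → run F
t=11: ready={A,D,E,F,G,H} → run F
t=12: ready={A,D,E,F,G,H} → run F
t=13: ready={A,D,E,F,G,H} → run F
t=14: ready={A,D,E,F,G,H} → run F
t=15: ready={A,D,E,F,G,H} → run F
t=16: ready={A,D,E,G,H} → run G
t=17: ready={A,D,E,G,H} → run G
t=18: ready={A,D,E,G,H} → run G
t=19: ready={A,D,E,G,H} → run G
t=20: ready={A,D,E,G,H} → run G
t=21: ready={A,D,E,G,H} → run G
t=22: ready={A,D,E,G,H} → run G
t=23: ready={A,D,E,H} → run A
t=24: ready={D,E,H} → run E
t=25: ready={D,E,H} → run E
t=26: ready={D,E,H} → run E
t=27: ready={D,H} → run D
t=28: ready={D,H} → run D
t=29: ready={D,H} → run D
t=30: ready={D,H} → run D
t=31: ready={D,H} → run D
t=32: ready={D,H} → run D
t=33: ready={H} → run H
t=34: ready={H} → run H
t=35: ready={H} → run H
t=36: (idle)
t=37: (idle)
t=38: (idle)
t=39: (idle)

context switches = 9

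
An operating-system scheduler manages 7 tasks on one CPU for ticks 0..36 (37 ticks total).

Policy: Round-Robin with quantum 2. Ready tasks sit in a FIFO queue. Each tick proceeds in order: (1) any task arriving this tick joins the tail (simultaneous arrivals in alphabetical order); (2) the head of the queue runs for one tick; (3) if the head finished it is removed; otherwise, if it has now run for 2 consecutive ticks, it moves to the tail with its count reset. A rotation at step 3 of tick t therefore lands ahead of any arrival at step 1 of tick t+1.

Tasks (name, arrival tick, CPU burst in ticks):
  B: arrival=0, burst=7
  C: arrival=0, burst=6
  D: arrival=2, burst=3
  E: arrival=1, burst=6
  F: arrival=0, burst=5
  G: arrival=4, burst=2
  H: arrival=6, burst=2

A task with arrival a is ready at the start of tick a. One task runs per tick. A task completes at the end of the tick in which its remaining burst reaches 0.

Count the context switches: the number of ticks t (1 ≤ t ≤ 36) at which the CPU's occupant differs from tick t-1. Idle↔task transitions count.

t=0: queue=[B,C,F] q_used=0 → run B
t=1: queue=[B,C,F,E] q_used=1 → run B
t=2: queue=[C,F,E,B,D] q_used=0 → run C
t=3: queue=[C,F,E,B,D] q_used=1 → run C
t=4: queue=[F,E,B,D,C,G] q_used=0 → run F
t=5: queue=[F,E,B,D,C,G] q_used=1 → run F
t=6: queue=[E,B,D,C,G,F,H] q_used=0 → run E
t=7: queue=[E,B,D,C,G,F,H] q_used=1 → run E
t=8: queue=[B,D,C,G,F,H,E] q_used=0 → run B
t=9: queue=[B,D,C,G,F,H,E] q_used=1 → run B
t=10: queue=[D,C,G,F,H,E,B] q_used=0 → run D
t=11: queue=[D,C,G,F,H,E,B] q_used=1 → run D
t=12: queue=[C,G,F,H,E,B,D] q_used=0 → run C
t=13: queue=[C,G,F,H,E,B,D] q_used=1 → run C
t=14: queue=[G,F,H,E,B,D,C] q_used=0 → run G
t=15: queue=[G,F,H,E,B,D,C] q_used=1 → run G
t=16: queue=[F,H,E,B,D,C] q_used=0 → run F
t=17: queue=[F,H,E,B,D,C] q_used=1 → run F
t=18: queue=[H,E,B,D,C,F] q_used=0 → run H
t=19: queue=[H,E,B,D,C,F] q_used=1 → run H
t=20: queue=[E,B,D,C,F] q_used=0 → run E
t=21: queue=[E,B,D,C,F] q_used=1 → run E
t=22: queue=[B,D,C,F,E] q_used=0 → run B
t=23: queue=[B,D,C,F,E] q_used=1 → run B
t=24: queue=[D,C,F,E,B] q_used=0 → run D
t=25: queue=[C,F,E,B] q_used=0 → run C
t=26: queue=[C,F,E,B] q_used=1 → run C
t=27: queue=[F,E,B] q_used=0 → run F
t=28: queue=[E,B] q_used=0 → run E
t=29: queue=[E,B] q_used=1 → run E
t=30: queue=[B] q_used=0 → run B
t=31: (idle)
t=32: (idle)
t=33: (idle)
t=34: (idle)
t=35: (idle)
t=36: (idle)

context switches = 17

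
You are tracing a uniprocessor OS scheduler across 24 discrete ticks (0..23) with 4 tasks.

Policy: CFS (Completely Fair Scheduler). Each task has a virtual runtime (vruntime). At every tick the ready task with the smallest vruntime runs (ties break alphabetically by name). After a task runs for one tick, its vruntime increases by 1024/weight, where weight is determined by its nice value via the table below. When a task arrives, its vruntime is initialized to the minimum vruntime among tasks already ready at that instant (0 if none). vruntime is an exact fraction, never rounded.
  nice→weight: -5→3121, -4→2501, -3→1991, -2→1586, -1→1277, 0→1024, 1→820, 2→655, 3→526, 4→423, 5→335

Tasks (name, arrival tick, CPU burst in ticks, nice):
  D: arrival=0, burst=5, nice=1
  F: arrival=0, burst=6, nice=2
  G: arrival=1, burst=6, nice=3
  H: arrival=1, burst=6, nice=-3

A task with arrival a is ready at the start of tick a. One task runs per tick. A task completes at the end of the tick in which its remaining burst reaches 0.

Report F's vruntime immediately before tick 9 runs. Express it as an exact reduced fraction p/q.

t=0: vr[D=0 F=0] → run D
t=1: vr[D=256/205 F=0 G=0 H=0] → run F
t=2: vr[D=256/205 F=1024/655 G=0 H=0] → run G
t=3: vr[D=256/205 F=1024/655 G=512/263 H=0] → run H
t=4: vr[D=256/205 F=1024/655 G=512/263 H=1024/1991] → run H
t=5: vr[D=256/205 F=1024/655 G=512/263 H=2048/1991] → run H
t=6: vr[D=256/205 F=1024/655 G=512/263 H=3072/1991] → run D
t=7: vr[D=512/205 F=1024/655 G=512/263 H=3072/1991] → run H
t=8: vr[D=512/205 F=1024/655 G=512/263 H=4096/1991] → run F
t=9: vr[D=512/205 F=2048/655 G=512/263 H=4096/1991] → run G
t=10: vr[D=512/205 F=2048/655 G=1024/263 H=4096/1991] → run H
t=11: vr[D=512/205 F=2048/655 G=1024/263 H=5120/1991] → run D
t=12: vr[D=768/205 F=2048/655 G=1024/263 H=5120/1991] → run H
t=13: vr[D=768/205 F=2048/655 G=1024/263] → run F
t=14: vr[D=768/205 F=3072/655 G=1024/263] → run D
t=15: vr[D=1024/205 F=3072/655 G=1024/263] → run G
t=16: vr[D=1024/205 F=3072/655 G=1536/263] → run F
t=17: vr[D=1024/205 F=4096/655 G=1536/263] → run D
t=18: vr[F=4096/655 G=1536/263] → run G
t=19: vr[F=4096/655 G=2048/263] → run F
t=20: vr[F=1024/131 G=2048/263] → run G
t=21: vr[F=1024/131 G=2560/263] → run F
t=22: vr[G=2560/263] → run G
t=23: (idle)

vruntime(F, start of tick 9) = 2048/655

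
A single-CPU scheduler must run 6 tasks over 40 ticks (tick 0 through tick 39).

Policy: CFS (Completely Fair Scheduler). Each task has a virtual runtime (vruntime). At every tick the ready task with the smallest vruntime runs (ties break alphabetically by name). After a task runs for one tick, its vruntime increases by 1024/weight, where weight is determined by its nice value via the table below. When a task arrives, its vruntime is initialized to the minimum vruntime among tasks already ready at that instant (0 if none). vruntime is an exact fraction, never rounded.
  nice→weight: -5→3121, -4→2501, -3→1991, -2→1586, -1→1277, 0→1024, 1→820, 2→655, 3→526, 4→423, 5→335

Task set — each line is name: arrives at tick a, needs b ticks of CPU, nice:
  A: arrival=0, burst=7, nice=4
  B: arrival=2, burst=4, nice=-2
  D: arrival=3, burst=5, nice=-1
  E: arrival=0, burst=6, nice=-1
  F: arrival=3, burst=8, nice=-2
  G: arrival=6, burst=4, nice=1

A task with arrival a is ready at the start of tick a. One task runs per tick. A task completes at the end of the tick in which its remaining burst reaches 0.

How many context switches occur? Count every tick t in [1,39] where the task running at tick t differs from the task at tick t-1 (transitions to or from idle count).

t=0: vr[A=0 E=0] → run A
t=1: vr[A=1024/423 E=0] → run E
t=2: vr[A=1024/423 B=1024/1277 E=1024/1277] → run B
t=3: vr[A=1024/423 B=1465856/1012661 D=1024/1277 E=1024/1277 F=1024/1277] → run D
t=4: vr[A=1024/423 B=1465856/1012661 D=2048/1277 E=1024/1277 F=1024/1277] → run E
t=5: vr[A=1024/423 B=1465856/1012661 D=2048/1277 E=2048/1277 F=1024/1277] → run F
t=6: vr[A=1024/423 B=1465856/1012661 D=2048/1277 E=2048/1277 F=1465856/1012661 G=1465856/1012661] → run B
t=7: vr[A=1024/423 B=2119680/1012661 D=2048/1277 E=2048/1277 F=1465856/1012661 G=1465856/1012661] → run F
t=8: vr[A=1024/423 B=2119680/1012661 D=2048/1277 E=2048/1277 F=2119680/1012661 G=1465856/1012661] → run G
t=9: vr[A=1024/423 B=2119680/1012661 D=2048/1277 E=2048/1277 F=2119680/1012661 G=559741696/207595505] → run D
t=10: vr[A=1024/423 B=2119680/1012661 D=3072/1277 E=2048/1277 F=2119680/1012661 G=559741696/207595505] → run E
t=11: vr[A=1024/423 B=2119680/1012661 D=3072/1277 E=3072/1277 F=2119680/1012661 G=559741696/207595505] → run B
t=12: vr[A=1024/423 B=2773504/1012661 D=3072/1277 E=3072/1277 F=2119680/1012661 G=559741696/207595505] → run F
t=13: vr[A=1024/423 B=2773504/1012661 D=3072/1277 E=3072/1277 F=2773504/1012661 G=559741696/207595505] → run D
t=14: vr[A=1024/423 B=2773504/1012661 D=4096/1277 E=3072/1277 F=2773504/1012661 G=559741696/207595505] → run E
t=15: vr[A=1024/423 B=2773504/1012661 D=4096/1277 E=4096/1277 F=2773504/1012661 G=559741696/207595505] → run A
t=16: vr[A=2048/423 B=2773504/1012661 D=4096/1277 E=4096/1277 F=2773504/1012661 G=559741696/207595505] → run G
t=17: vr[A=2048/423 B=2773504/1012661 D=4096/1277 E=4096/1277 F=2773504/1012661 G=818982912/207595505] → run B
t=18: vr[A=2048/423 D=4096/1277 E=4096/1277 F=2773504/1012661 G=818982912/207595505] → run F
t=19: vr[A=2048/423 D=4096/1277 E=4096/1277 F=3427328/1012661 G=818982912/207595505] → run D
t=20: vr[A=2048/423 D=5120/1277 E=4096/1277 F=3427328/1012661 G=818982912/207595505] → run E
t=21: vr[A=2048/423 D=5120/1277 E=5120/1277 F=3427328/1012661 G=818982912/207595505] → run F
t=22: vr[A=2048/423 D=5120/1277 E=5120/1277 F=4081152/1012661 G=818982912/207595505] → run G
t=23: vr[A=2048/423 D=5120/1277 E=5120/1277 F=4081152/1012661 G=1078224128/207595505] → run D
t=24: vr[A=2048/423 E=5120/1277 F=4081152/1012661 G=1078224128/207595505] → run E
t=25: vr[A=2048/423 F=4081152/1012661 G=1078224128/207595505] → run F
t=26: vr[A=2048/423 F=4734976/1012661 G=1078224128/207595505] → run F
t=27: vr[A=2048/423 F=5388800/1012661 G=1078224128/207595505] → run A
t=28: vr[A=1024/141 F=5388800/1012661 G=1078224128/207595505] → run G
t=29: vr[A=1024/141 F=5388800/1012661] → run F
t=30: vr[A=1024/141] → run A
t=31: vr[A=4096/423] → run A
t=32: vr[A=5120/423] → run A
t=33: vr[A=2048/141] → run A
t=34: (idle)
t=35: (idle)
t=36: (idle)
t=37: (idle)
t=38: (idle)
t=39: (idle)

context switches = 30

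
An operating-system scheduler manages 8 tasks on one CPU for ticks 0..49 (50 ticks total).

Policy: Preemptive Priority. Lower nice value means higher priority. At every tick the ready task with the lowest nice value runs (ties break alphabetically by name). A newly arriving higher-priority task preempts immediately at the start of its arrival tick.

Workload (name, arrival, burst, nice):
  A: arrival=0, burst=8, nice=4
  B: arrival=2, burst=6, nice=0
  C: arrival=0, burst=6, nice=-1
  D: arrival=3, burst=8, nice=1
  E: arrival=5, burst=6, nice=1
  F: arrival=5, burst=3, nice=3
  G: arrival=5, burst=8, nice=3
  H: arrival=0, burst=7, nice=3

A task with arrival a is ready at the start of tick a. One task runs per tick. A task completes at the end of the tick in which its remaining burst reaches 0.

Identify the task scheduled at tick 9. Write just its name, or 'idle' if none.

running at tick 9 = B

t=0: ready={A,C,H} → run C
t=1: ready={A,C,H} → run C
t=2: ready={A,B,C,H} → run C
t=3: ready={A,B,C,D,H} → run C
t=4: ready={A,B,C,D,H} → run C
t=5: ready={A,B,C,D,E,F,G,H} → run C
t=6: ready={A,B,D,E,F,G,H} → run B
t=7: ready={A,B,D,E,F,G,H} → run B
t=8: ready={A,B,D,E,F,G,H} → run B
t=9: ready={A,B,D,E,F,G,H} → run B
t=10: ready={A,B,D,E,F,G,H} → run B
t=11: ready={A,B,D,E,F,G,H} → run B
t=12: ready={A,D,E,F,G,H} → run D
t=13: ready={A,D,E,F,G,H} → run D
t=14: ready={A,D,E,F,G,H} → run D
t=15: ready={A,D,E,F,G,H} → run D
t=16: ready={A,D,E,F,G,H} → run D
t=17: ready={A,D,E,F,G,H} → run D
t=18: ready={A,D,E,F,G,H} → run D
t=19: ready={A,D,E,F,G,H} → run D
t=20: ready={A,E,F,G,H} → run E
t=21: ready={A,E,F,G,H} → run E
t=22: ready={A,E,F,G,H} → run E
t=23: ready={A,E,F,G,H} → run E
t=24: ready={A,E,F,G,H} → run E
t=25: ready={A,E,F,G,H} → run E
t=26: ready={A,F,G,H} → run F
t=27: ready={A,F,G,H} → run F
t=28: ready={A,F,G,H} → run F
t=29: ready={A,G,H} → run G
t=30: ready={A,G,H} → run G
t=31: ready={A,G,H} → run G
t=32: ready={A,G,H} → run G
t=33: ready={A,G,H} → run G
t=34: ready={A,G,H} → run G
t=35: ready={A,G,H} → run G
t=36: ready={A,G,H} → run G
t=37: ready={A,H} → run H
t=38: ready={A,H} → run H
t=39: ready={A,H} → run H
t=40: ready={A,H} → run H
t=41: ready={A,H} → run H
t=42: ready={A,H} → run H
t=43: ready={A,H} → run H
t=44: ready={A} → run A
t=45: ready={A} → run A
t=46: ready={A} → run A
t=47: ready={A} → run A
t=48: ready={A} → run A
t=49: ready={A} → run A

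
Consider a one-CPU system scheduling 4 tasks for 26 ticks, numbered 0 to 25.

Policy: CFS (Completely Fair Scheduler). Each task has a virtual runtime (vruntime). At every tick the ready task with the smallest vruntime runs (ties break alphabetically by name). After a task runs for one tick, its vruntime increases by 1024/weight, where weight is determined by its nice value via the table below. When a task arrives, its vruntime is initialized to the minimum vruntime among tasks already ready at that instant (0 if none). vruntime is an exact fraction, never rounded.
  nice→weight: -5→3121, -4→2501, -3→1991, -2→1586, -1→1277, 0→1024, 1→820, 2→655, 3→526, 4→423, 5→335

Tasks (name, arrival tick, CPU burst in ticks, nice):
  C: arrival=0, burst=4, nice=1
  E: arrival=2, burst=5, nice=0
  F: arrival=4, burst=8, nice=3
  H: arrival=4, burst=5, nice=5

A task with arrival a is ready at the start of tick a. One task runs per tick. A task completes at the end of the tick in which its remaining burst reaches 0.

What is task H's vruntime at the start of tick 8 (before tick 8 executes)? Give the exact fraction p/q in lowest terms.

vruntime(H, start of tick 8) = 90023/13735

t=0: vr[C=0] → run C
t=1: vr[C=256/205] → run C
t=2: vr[C=512/205 E=512/205] → run C
t=3: vr[C=768/205 E=512/205] → run E
t=4: vr[C=768/205 E=717/205 F=717/205 H=717/205] → run E
t=5: vr[C=768/205 E=922/205 F=717/205 H=717/205] → run F
t=6: vr[C=768/205 E=922/205 F=293531/53915 H=717/205] → run H
t=7: vr[C=768/205 E=922/205 F=293531/53915 H=90023/13735] → run C
t=8: vr[E=922/205 F=293531/53915 H=90023/13735] → run E
t=9: vr[E=1127/205 F=293531/53915 H=90023/13735] → run F
t=10: vr[E=1127/205 F=398491/53915 H=90023/13735] → run E
t=11: vr[E=1332/205 F=398491/53915 H=90023/13735] → run E
t=12: vr[F=398491/53915 H=90023/13735] → run H
t=13: vr[F=398491/53915 H=132007/13735] → run F
t=14: vr[F=503451/53915 H=132007/13735] → run F
t=15: vr[F=608411/53915 H=132007/13735] → run H
t=16: vr[F=608411/53915 H=173991/13735] → run F
t=17: vr[F=713371/53915 H=173991/13735] → run H
t=18: vr[F=713371/53915 H=43195/2747] → run F
t=19: vr[F=818331/53915 H=43195/2747] → run F
t=20: vr[F=923291/53915 H=43195/2747] → run H
t=21: vr[F=923291/53915] → run F
t=22: (idle)
t=23: (idle)
t=24: (idle)
t=25: (idle)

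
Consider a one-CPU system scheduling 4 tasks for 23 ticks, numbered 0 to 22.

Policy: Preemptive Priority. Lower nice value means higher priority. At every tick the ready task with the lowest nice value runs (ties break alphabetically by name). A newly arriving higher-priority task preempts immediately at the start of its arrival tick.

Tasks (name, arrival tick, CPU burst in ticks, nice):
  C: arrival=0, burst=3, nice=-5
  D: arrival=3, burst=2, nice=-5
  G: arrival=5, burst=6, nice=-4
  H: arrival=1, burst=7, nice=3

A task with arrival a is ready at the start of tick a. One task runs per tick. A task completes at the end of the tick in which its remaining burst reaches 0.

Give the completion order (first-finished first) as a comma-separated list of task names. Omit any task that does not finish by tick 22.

completion order = C, D, G, H

t=0: ready={C} → run C
t=1: ready={C,H} → run C
t=2: ready={C,H} → run C
t=3: ready={D,H} → run D
t=4: ready={D,H} → run D
t=5: ready={G,H} → run G
t=6: ready={G,H} → run G
t=7: ready={G,H} → run G
t=8: ready={G,H} → run G
t=9: ready={G,H} → run G
t=10: ready={G,H} → run G
t=11: ready={H} → run H
t=12: ready={H} → run H
t=13: ready={H} → run H
t=14: ready={H} → run H
t=15: ready={H} → run H
t=16: ready={H} → run H
t=17: ready={H} → run H
t=18: (idle)
t=19: (idle)
t=20: (idle)
t=21: (idle)
t=22: (idle)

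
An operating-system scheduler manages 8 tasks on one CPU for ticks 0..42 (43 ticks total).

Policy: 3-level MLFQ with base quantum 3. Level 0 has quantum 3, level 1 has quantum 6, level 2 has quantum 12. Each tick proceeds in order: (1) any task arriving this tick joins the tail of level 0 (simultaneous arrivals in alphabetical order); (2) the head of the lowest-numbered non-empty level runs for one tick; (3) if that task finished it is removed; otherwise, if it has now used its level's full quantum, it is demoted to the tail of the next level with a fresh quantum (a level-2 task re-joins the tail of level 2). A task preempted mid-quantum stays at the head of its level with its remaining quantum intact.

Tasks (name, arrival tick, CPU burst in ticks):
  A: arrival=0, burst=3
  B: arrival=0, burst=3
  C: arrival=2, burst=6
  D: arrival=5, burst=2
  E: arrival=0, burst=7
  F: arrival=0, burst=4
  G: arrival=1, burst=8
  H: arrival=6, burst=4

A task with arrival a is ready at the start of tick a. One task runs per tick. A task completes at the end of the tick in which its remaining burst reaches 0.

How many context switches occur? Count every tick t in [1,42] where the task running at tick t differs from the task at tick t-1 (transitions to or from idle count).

context switches = 13

t=0: L0/L1/L2 = ABEF/-/- → run A
t=1: L0/L1/L2 = ABEFG/-/- → run A
t=2: L0/L1/L2 = ABEFGC/-/- → run A
t=3: L0/L1/L2 = BEFGC/-/- → run B
t=4: L0/L1/L2 = BEFGC/-/- → run B
t=5: L0/L1/L2 = BEFGCD/-/- → run B
t=6: L0/L1/L2 = EFGCDH/-/- → run E
t=7: L0/L1/L2 = EFGCDH/-/- → run E
t=8: L0/L1/L2 = EFGCDH/-/- → run E
t=9: L0/L1/L2 = FGCDH/E/- → run F
t=10: L0/L1/L2 = FGCDH/E/- → run F
t=11: L0/L1/L2 = FGCDH/E/- → run F
t=12: L0/L1/L2 = GCDH/EF/- → run G
t=13: L0/L1/L2 = GCDH/EF/- → run G
t=14: L0/L1/L2 = GCDH/EF/- → run G
t=15: L0/L1/L2 = CDH/EFG/- → run C
t=16: L0/L1/L2 = CDH/EFG/- → run C
t=17: L0/L1/L2 = CDH/EFG/- → run C
t=18: L0/L1/L2 = DH/EFGC/- → run D
t=19: L0/L1/L2 = DH/EFGC/- → run D
t=20: L0/L1/L2 = H/EFGC/- → run H
t=21: L0/L1/L2 = H/EFGC/- → run H
t=22: L0/L1/L2 = H/EFGC/- → run H
t=23: L0/L1/L2 = -/EFGCH/- → run E
t=24: L0/L1/L2 = -/EFGCH/- → run E
t=25: L0/L1/L2 = -/EFGCH/- → run E
t=26: L0/L1/L2 = -/EFGCH/- → run E
t=27: L0/L1/L2 = -/FGCH/- → run F
t=28: L0/L1/L2 = -/GCH/- → run G
t=29: L0/L1/L2 = -/GCH/- → run G
t=30: L0/L1/L2 = -/GCH/- → run G
t=31: L0/L1/L2 = -/GCH/- → run G
t=32: L0/L1/L2 = -/GCH/- → run G
t=33: L0/L1/L2 = -/CH/- → run C
t=34: L0/L1/L2 = -/CH/- → run C
t=35: L0/L1/L2 = -/CH/- → run C
t=36: L0/L1/L2 = -/H/- → run H
t=37: (idle)
t=38: (idle)
t=39: (idle)
t=40: (idle)
t=41: (idle)
t=42: (idle)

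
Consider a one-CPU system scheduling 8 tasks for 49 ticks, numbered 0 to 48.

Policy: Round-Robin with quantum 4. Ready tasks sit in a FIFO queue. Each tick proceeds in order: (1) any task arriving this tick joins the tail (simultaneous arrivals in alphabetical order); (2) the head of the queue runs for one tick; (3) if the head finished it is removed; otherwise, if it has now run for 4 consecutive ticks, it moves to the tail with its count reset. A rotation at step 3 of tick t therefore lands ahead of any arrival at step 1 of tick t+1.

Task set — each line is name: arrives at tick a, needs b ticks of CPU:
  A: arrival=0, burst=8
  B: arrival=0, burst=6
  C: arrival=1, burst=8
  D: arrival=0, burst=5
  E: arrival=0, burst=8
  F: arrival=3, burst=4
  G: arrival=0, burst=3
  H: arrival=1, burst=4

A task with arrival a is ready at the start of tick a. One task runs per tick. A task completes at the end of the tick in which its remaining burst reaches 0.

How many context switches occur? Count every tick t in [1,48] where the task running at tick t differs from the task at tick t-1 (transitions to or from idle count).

context switches = 13

t=0: queue=[A,B,D,E,G] q_used=0 → run A
t=1: queue=[A,B,D,E,G,C,H] q_used=1 → run A
t=2: queue=[A,B,D,E,G,C,H] q_used=2 → run A
t=3: queue=[A,B,D,E,G,C,H,F] q_used=3 → run A
t=4: queue=[B,D,E,G,C,H,F,A] q_used=0 → run B
t=5: queue=[B,D,E,G,C,H,F,A] q_used=1 → run B
t=6: queue=[B,D,E,G,C,H,F,A] q_used=2 → run B
t=7: queue=[B,D,E,G,C,H,F,A] q_used=3 → run B
t=8: queue=[D,E,G,C,H,F,A,B] q_used=0 → run D
t=9: queue=[D,E,G,C,H,F,A,B] q_used=1 → run D
t=10: queue=[D,E,G,C,H,F,A,B] q_used=2 → run D
t=11: queue=[D,E,G,C,H,F,A,B] q_used=3 → run D
t=12: queue=[E,G,C,H,F,A,B,D] q_used=0 → run E
t=13: queue=[E,G,C,H,F,A,B,D] q_used=1 → run E
t=14: queue=[E,G,C,H,F,A,B,D] q_used=2 → run E
t=15: queue=[E,G,C,H,F,A,B,D] q_used=3 → run E
t=16: queue=[G,C,H,F,A,B,D,E] q_used=0 → run G
t=17: queue=[G,C,H,F,A,B,D,E] q_used=1 → run G
t=18: queue=[G,C,H,F,A,B,D,E] q_used=2 → run G
t=19: queue=[C,H,F,A,B,D,E] q_used=0 → run C
t=20: queue=[C,H,F,A,B,D,E] q_used=1 → run C
t=21: queue=[C,H,F,A,B,D,E] q_used=2 → run C
t=22: queue=[C,H,F,A,B,D,E] q_used=3 → run C
t=23: queue=[H,F,A,B,D,E,C] q_used=0 → run H
t=24: queue=[H,F,A,B,D,E,C] q_used=1 → run H
t=25: queue=[H,F,A,B,D,E,C] q_used=2 → run H
t=26: queue=[H,F,A,B,D,E,C] q_used=3 → run H
t=27: queue=[F,A,B,D,E,C] q_used=0 → run F
t=28: queue=[F,A,B,D,E,C] q_used=1 → run F
t=29: queue=[F,A,B,D,E,C] q_used=2 → run F
t=30: queue=[F,A,B,D,E,C] q_used=3 → run F
t=31: queue=[A,B,D,E,C] q_used=0 → run A
t=32: queue=[A,B,D,E,C] q_used=1 → run A
t=33: queue=[A,B,D,E,C] q_used=2 → run A
t=34: queue=[A,B,D,E,C] q_used=3 → run A
t=35: queue=[B,D,E,C] q_used=0 → run B
t=36: queue=[B,D,E,C] q_used=1 → run B
t=37: queue=[D,E,C] q_used=0 → run D
t=38: queue=[E,C] q_used=0 → run E
t=39: queue=[E,C] q_used=1 → run E
t=40: queue=[E,C] q_used=2 → run E
t=41: queue=[E,C] q_used=3 → run E
t=42: queue=[C] q_used=0 → run C
t=43: queue=[C] q_used=1 → run C
t=44: queue=[C] q_used=2 → run C
t=45: queue=[C] q_used=3 → run C
t=46: (idle)
t=47: (idle)
t=48: (idle)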